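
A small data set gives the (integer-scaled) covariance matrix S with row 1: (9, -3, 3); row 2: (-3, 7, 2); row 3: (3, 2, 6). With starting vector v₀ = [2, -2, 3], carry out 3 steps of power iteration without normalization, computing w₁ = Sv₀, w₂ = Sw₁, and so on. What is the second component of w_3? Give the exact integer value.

w1 = Sv₀ = (9·2 + (-3)·(-2) + 3·3; (-3)·2 + 7·(-2) + 2·3; 3·2 + 2·(-2) + 6·3) = (33, -14, 20)
w2 = Sw1 = (9·33 + (-3)·(-14) + 3·20; (-3)·33 + 7·(-14) + 2·20; 3·33 + 2·(-14) + 6·20) = (399, -157, 191)
w3 = Sw2 = (4635, -1914, 2029)
The requested component of w3 is -1914.

-1914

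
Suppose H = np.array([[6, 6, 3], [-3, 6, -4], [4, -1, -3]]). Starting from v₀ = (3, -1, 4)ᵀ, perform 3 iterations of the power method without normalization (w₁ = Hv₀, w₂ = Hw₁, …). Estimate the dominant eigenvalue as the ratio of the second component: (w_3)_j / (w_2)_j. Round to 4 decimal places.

λ ≈ 7.4466

w1 = Hv₀ = (6·3 + 6·(-1) + 3·4; (-3)·3 + 6·(-1) + (-4)·4; 4·3 + (-1)·(-1) + (-3)·4) = (24, -31, 1)
w2 = Hw1 = (6·24 + 6·(-31) + 3·1; (-3)·24 + 6·(-31) + (-4)·1; 4·24 + (-1)·(-31) + (-3)·1) = (-39, -262, 124)
w3 = Hw2 = (-1434, -1951, -266)
Ratio at component: -1951 / -262 = 7.4466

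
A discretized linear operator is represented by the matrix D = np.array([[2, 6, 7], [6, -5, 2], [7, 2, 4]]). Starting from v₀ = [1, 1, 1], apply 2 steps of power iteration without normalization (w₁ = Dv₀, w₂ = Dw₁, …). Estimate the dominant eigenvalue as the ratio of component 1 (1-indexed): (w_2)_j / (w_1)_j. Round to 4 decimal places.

9.2667

w1 = Dv₀ = (2·1 + 6·1 + 7·1; 6·1 + (-5)·1 + 2·1; 7·1 + 2·1 + 4·1) = (15, 3, 13)
w2 = Dw1 = (2·15 + 6·3 + 7·13; 6·15 + (-5)·3 + 2·13; 7·15 + 2·3 + 4·13) = (139, 101, 163)
Ratio at component: 139 / 15 = 9.2667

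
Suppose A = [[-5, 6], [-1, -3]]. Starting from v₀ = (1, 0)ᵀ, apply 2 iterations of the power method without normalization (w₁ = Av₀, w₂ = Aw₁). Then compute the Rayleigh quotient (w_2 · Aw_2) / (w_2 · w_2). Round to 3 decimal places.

w1 = Av₀ = ((-5)·1 + 6·0; (-1)·1 + (-3)·0) = (-5, -1)
w2 = Aw1 = ((-5)·(-5) + 6·(-1); (-1)·(-5) + (-3)·(-1)) = (19, 8)
Aw2 = (-47, -43)
w2·Aw2 = 19·(-47) + 8·(-43) = -1237; w2·w2 = 19·19 + 8·8 = 425
λ ≈ -1237/425 = -2.911

-2.911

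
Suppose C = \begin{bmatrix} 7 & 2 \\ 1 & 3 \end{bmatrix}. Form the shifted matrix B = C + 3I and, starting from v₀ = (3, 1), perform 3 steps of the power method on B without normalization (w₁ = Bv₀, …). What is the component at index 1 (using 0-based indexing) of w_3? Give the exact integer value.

B = C + 3I has rows (10, 2); (1, 6)
w1 = Bv₀ = (10·3 + 2·1; 1·3 + 6·1) = (32, 9)
w2 = Bw1 = (10·32 + 2·9; 1·32 + 6·9) = (338, 86)
w3 = Bw2 = (3552, 854)
Requested component of w3: 854

854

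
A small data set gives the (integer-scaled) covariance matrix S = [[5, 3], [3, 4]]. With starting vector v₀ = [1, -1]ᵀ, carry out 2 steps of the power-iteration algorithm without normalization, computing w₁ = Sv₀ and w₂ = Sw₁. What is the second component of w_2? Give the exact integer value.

w1 = Sv₀ = (5·1 + 3·(-1); 3·1 + 4·(-1)) = (2, -1)
w2 = Sw1 = (5·2 + 3·(-1); 3·2 + 4·(-1)) = (7, 2)
The requested component of w2 is 2.

2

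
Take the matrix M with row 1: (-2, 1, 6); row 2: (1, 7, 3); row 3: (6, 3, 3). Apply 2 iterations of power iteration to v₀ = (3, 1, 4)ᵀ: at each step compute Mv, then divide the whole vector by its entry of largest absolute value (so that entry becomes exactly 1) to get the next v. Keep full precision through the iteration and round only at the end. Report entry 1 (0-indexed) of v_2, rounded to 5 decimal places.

0.97491

Mv0 = (19.000000, 22.000000, 33.000000); divide by 33.000000 → v1 = (0.575758, 0.666667, 1.000000)
Mv1 = (5.515152, 8.242424, 8.454545); divide by 8.454545 → v2 = (0.652330, 0.974910, 1.000000)
Requested entry of v2: 272/279 = 0.97491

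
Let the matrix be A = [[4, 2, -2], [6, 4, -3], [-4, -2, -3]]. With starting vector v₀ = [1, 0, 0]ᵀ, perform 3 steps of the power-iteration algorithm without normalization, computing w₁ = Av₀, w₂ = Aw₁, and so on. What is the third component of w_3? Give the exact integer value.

w1 = Av₀ = (4·1 + 2·0 + (-2)·0; 6·1 + 4·0 + (-3)·0; (-4)·1 + (-2)·0 + (-3)·0) = (4, 6, -4)
w2 = Aw1 = (4·4 + 2·6 + (-2)·(-4); 6·4 + 4·6 + (-3)·(-4); (-4)·4 + (-2)·6 + (-3)·(-4)) = (36, 60, -16)
w3 = Aw2 = (296, 504, -216)
The requested component of w3 is -216.

-216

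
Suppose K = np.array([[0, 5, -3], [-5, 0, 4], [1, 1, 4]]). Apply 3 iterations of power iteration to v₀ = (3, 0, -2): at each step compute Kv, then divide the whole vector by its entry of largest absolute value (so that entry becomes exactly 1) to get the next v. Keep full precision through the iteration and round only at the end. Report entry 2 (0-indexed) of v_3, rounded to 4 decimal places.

-0.8466

Kv0 = (6.00000, -23.00000, -5.00000); divide by -23.00000 → v1 = (-0.26087, 1.00000, 0.21739)
Kv1 = (4.34783, 2.17391, 1.60870); divide by 4.34783 → v2 = (1.00000, 0.50000, 0.37000)
Kv2 = (1.39000, -3.52000, 2.98000); divide by -3.52000 → v3 = (-0.39489, 1.00000, -0.84659)
Requested entry of v3: -298/352 = -0.8466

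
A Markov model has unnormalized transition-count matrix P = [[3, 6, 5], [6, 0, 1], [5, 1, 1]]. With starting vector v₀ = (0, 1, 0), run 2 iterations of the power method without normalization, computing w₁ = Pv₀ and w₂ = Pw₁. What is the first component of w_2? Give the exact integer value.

w1 = Pv₀ = (6, 0, 1)
w2 = Pw1 = (23, 37, 31)
The requested component of w2 is 23.

23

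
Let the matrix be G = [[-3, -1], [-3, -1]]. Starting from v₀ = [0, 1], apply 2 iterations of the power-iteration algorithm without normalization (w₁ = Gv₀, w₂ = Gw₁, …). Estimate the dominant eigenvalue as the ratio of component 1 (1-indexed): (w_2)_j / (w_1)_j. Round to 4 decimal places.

λ ≈ -4.0000

w1 = Gv₀ = ((-3)·0 + (-1)·1; (-3)·0 + (-1)·1) = (-1, -1)
w2 = Gw1 = ((-3)·(-1) + (-1)·(-1); (-3)·(-1) + (-1)·(-1)) = (4, 4)
Ratio at component: 4 / -1 = -4.0000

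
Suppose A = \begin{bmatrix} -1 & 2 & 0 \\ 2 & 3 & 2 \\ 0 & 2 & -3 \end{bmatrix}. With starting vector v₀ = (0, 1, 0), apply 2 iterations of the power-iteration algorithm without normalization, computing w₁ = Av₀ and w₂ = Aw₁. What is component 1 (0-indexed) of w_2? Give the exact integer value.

w1 = Av₀ = (2, 3, 2)
w2 = Aw1 = (4, 17, 0)
The requested component of w2 is 17.

17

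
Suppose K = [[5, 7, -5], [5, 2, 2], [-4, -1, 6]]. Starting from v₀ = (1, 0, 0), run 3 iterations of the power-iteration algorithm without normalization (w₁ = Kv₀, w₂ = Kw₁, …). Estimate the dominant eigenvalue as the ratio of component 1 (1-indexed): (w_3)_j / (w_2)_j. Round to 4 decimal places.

w1 = Kv₀ = (5, 5, -4)
w2 = Kw1 = (80, 27, -49)
w3 = Kw2 = (834, 356, -641)
Ratio at component: 834 / 80 = 10.4250

λ ≈ 10.4250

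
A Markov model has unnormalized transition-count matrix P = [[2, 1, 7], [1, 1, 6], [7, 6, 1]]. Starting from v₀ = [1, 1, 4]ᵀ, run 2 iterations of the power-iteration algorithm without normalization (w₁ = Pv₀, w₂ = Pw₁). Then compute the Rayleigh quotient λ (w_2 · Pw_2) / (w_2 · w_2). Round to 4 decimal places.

w1 = Pv₀ = (31, 26, 17)
w2 = Pw1 = (207, 159, 390)
Pw2 = (3303, 2706, 2793)
w2·Pw2 = 207·3303 + 159·2706 + 390·2793 = 2203245; w2·w2 = 207·207 + 159·159 + 390·390 = 220230
λ ≈ 2203245/220230 = 10.0043

10.0043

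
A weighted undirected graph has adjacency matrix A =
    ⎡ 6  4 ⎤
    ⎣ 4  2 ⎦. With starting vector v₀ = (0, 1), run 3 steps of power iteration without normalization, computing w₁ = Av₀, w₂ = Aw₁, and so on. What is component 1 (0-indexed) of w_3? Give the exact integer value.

w1 = Av₀ = (6·0 + 4·1; 4·0 + 2·1) = (4, 2)
w2 = Aw1 = (6·4 + 4·2; 4·4 + 2·2) = (32, 20)
w3 = Aw2 = (272, 168)
The requested component of w3 is 168.

168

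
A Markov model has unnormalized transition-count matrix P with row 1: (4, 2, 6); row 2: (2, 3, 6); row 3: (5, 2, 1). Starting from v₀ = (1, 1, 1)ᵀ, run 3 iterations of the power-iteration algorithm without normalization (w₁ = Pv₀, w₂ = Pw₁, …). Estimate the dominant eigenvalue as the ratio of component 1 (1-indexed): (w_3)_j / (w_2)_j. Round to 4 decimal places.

λ ≈ 10.3559

w1 = Pv₀ = (12, 11, 8)
w2 = Pw1 = (118, 105, 90)
w3 = Pw2 = (1222, 1091, 890)
Ratio at component: 1222 / 118 = 10.3559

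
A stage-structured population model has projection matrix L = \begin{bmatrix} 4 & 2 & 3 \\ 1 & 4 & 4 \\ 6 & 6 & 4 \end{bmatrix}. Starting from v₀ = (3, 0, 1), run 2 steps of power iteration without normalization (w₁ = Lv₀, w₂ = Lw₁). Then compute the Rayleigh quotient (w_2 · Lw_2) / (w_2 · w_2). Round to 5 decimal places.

λ ≈ 11.28526

w1 = Lv₀ = (4·3 + 2·0 + 3·1; 1·3 + 4·0 + 4·1; 6·3 + 6·0 + 4·1) = (15, 7, 22)
w2 = Lw1 = (4·15 + 2·7 + 3·22; 1·15 + 4·7 + 4·22; 6·15 + 6·7 + 4·22) = (140, 131, 220)
Lw2 = (1482, 1544, 2506)
w2·Lw2 = 140·1482 + 131·1544 + 220·2506 = 961064; w2·w2 = 140·140 + 131·131 + 220·220 = 85161
λ ≈ 961064/85161 = 11.28526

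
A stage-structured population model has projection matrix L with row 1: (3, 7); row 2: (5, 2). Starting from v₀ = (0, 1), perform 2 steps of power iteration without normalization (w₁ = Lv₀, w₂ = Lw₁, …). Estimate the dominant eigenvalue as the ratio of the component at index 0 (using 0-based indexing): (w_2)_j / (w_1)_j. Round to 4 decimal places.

w1 = Lv₀ = (3·0 + 7·1; 5·0 + 2·1) = (7, 2)
w2 = Lw1 = (3·7 + 7·2; 5·7 + 2·2) = (35, 39)
Ratio at component: 35 / 7 = 5.0000

λ ≈ 5.0000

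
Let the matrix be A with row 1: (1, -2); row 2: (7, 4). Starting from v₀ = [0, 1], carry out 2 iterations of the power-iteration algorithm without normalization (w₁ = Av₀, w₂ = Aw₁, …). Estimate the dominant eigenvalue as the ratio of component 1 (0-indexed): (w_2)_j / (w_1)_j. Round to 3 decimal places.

w1 = Av₀ = (1·0 + (-2)·1; 7·0 + 4·1) = (-2, 4)
w2 = Aw1 = (1·(-2) + (-2)·4; 7·(-2) + 4·4) = (-10, 2)
Ratio at component: 2 / 4 = 0.500

λ ≈ 0.500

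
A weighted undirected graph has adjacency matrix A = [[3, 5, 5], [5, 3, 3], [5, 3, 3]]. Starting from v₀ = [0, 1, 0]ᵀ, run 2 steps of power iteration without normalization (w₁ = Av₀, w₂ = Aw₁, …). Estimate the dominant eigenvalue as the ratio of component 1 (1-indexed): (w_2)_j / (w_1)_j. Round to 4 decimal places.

w1 = Av₀ = (3·0 + 5·1 + 5·0; 5·0 + 3·1 + 3·0; 5·0 + 3·1 + 3·0) = (5, 3, 3)
w2 = Aw1 = (3·5 + 5·3 + 5·3; 5·5 + 3·3 + 3·3; 5·5 + 3·3 + 3·3) = (45, 43, 43)
Ratio at component: 45 / 5 = 9.0000

9.0000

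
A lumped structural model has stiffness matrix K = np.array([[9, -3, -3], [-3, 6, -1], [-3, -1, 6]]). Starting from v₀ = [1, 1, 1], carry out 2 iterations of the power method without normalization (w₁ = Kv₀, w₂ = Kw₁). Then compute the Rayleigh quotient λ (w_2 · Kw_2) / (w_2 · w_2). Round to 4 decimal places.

λ ≈ 8.1718

w1 = Kv₀ = (9·1 + (-3)·1 + (-3)·1; (-3)·1 + 6·1 + (-1)·1; (-3)·1 + (-1)·1 + 6·1) = (3, 2, 2)
w2 = Kw1 = (9·3 + (-3)·2 + (-3)·2; (-3)·3 + 6·2 + (-1)·2; (-3)·3 + (-1)·2 + 6·2) = (15, 1, 1)
Kw2 = (129, -40, -40)
w2·Kw2 = 15·129 + 1·(-40) + 1·(-40) = 1855; w2·w2 = 15·15 + 1·1 + 1·1 = 227
λ ≈ 1855/227 = 8.1718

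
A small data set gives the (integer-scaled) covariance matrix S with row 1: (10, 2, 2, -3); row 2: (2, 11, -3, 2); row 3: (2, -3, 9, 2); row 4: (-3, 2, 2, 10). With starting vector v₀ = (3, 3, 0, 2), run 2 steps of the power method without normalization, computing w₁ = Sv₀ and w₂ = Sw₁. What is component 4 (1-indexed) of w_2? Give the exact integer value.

168

w1 = Sv₀ = (10·3 + 2·3 + 2·0 + (-3)·2; 2·3 + 11·3 + (-3)·0 + 2·2; 2·3 + (-3)·3 + 9·0 + 2·2; (-3)·3 + 2·3 + 2·0 + 10·2) = (30, 43, 1, 17)
w2 = Sw1 = (10·30 + 2·43 + 2·1 + (-3)·17; 2·30 + 11·43 + (-3)·1 + 2·17; 2·30 + (-3)·43 + 9·1 + 2·17; (-3)·30 + 2·43 + 2·1 + 10·17) = (337, 564, -26, 168)
The requested component of w2 is 168.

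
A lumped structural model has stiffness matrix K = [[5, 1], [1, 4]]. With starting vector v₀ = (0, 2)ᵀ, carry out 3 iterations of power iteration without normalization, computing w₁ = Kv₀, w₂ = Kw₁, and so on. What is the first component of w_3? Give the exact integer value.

w1 = Kv₀ = (2, 8)
w2 = Kw1 = (18, 34)
w3 = Kw2 = (124, 154)
The requested component of w3 is 124.

124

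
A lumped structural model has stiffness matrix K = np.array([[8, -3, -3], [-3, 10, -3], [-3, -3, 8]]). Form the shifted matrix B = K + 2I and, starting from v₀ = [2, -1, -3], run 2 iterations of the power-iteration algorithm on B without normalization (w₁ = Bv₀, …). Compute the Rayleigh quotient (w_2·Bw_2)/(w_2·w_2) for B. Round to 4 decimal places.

B = K + 2I has rows (10, -3, -3); (-3, 12, -3); (-3, -3, 10)
w1 = Bv₀ = (10·2 + (-3)·(-1) + (-3)·(-3); (-3)·2 + 12·(-1) + (-3)·(-3); (-3)·2 + (-3)·(-1) + 10·(-3)) = (32, -9, -33)
w2 = Bw1 = (10·32 + (-3)·(-9) + (-3)·(-33); (-3)·32 + 12·(-9) + (-3)·(-33); (-3)·32 + (-3)·(-9) + 10·(-33)) = (446, -105, -399)
Bw2 = (5972, -1401, -5013)
w2·Bw2 = 4810804; w2·w2 = 369142; μ ≈ 4810804/369142 = 13.0324

μ ≈ 13.0324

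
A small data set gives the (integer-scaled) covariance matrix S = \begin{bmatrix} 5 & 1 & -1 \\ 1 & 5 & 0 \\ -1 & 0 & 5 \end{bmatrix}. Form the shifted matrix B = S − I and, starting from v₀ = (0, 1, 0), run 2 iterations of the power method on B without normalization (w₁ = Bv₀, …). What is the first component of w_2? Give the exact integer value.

8

B = S − I has rows (4, 1, -1); (1, 4, 0); (-1, 0, 4)
w1 = Bv₀ = (4·0 + 1·1 + (-1)·0; 1·0 + 4·1 + 0·0; (-1)·0 + 0·1 + 4·0) = (1, 4, 0)
w2 = Bw1 = (4·1 + 1·4 + (-1)·0; 1·1 + 4·4 + 0·0; (-1)·1 + 0·4 + 4·0) = (8, 17, -1)
Requested component of w2: 8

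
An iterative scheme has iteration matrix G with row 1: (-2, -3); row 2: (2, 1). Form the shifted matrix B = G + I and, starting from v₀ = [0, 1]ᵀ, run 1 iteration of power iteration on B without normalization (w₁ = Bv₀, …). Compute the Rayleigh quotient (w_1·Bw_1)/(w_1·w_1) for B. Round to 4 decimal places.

B = G + I has rows (-1, -3); (2, 2)
w1 = Bv₀ = ((-1)·0 + (-3)·1; 2·0 + 2·1) = (-3, 2)
Bw1 = (-3, -2)
w1·Bw1 = 5; w1·w1 = 13; μ ≈ 5/13 = 0.3846

0.3846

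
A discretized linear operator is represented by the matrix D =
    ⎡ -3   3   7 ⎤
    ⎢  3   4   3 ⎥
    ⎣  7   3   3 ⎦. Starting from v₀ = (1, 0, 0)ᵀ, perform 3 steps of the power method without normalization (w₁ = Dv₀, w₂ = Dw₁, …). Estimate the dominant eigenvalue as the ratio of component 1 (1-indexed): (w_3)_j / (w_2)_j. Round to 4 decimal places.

w1 = Dv₀ = ((-3)·1 + 3·0 + 7·0; 3·1 + 4·0 + 3·0; 7·1 + 3·0 + 3·0) = (-3, 3, 7)
w2 = Dw1 = ((-3)·(-3) + 3·3 + 7·7; 3·(-3) + 4·3 + 3·7; 7·(-3) + 3·3 + 3·7) = (67, 24, 9)
w3 = Dw2 = (-66, 324, 568)
Ratio at component: -66 / 67 = -0.9851

λ ≈ -0.9851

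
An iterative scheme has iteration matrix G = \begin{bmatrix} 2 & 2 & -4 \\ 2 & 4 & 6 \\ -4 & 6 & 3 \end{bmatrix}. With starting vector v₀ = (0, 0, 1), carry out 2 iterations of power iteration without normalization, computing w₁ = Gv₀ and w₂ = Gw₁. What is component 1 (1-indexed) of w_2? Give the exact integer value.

-8

w1 = Gv₀ = (2·0 + 2·0 + (-4)·1; 2·0 + 4·0 + 6·1; (-4)·0 + 6·0 + 3·1) = (-4, 6, 3)
w2 = Gw1 = (2·(-4) + 2·6 + (-4)·3; 2·(-4) + 4·6 + 6·3; (-4)·(-4) + 6·6 + 3·3) = (-8, 34, 61)
The requested component of w2 is -8.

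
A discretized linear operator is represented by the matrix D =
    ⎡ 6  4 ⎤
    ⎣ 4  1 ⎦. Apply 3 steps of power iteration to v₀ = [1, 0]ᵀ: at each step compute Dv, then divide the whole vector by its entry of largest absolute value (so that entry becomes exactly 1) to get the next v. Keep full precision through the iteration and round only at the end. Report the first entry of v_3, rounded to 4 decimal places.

Dv0 = (6.00000, 4.00000); divide by 6.00000 → v1 = (1.00000, 0.66667)
Dv1 = (8.66667, 4.66667); divide by 8.66667 → v2 = (1.00000, 0.53846)
Dv2 = (8.15385, 4.53846); divide by 8.15385 → v3 = (1.00000, 0.55660)
Requested entry of v3: 424/424 = 1.0000

1.0000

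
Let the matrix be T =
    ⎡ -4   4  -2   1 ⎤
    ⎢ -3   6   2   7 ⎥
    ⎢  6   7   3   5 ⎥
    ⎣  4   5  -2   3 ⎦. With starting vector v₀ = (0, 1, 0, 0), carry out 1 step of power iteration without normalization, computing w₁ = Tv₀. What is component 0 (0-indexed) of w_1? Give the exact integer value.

4

w1 = Tv₀ = (4, 6, 7, 5)
The requested component of w1 is 4.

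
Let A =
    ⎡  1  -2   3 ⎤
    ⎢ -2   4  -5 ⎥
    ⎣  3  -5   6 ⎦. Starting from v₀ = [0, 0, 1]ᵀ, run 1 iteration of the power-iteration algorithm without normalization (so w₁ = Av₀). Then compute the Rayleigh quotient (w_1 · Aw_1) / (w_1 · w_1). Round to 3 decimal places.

11.329

w1 = Av₀ = (1·0 + (-2)·0 + 3·1; (-2)·0 + 4·0 + (-5)·1; 3·0 + (-5)·0 + 6·1) = (3, -5, 6)
Aw1 = (31, -56, 70)
w1·Aw1 = 3·31 + (-5)·(-56) + 6·70 = 793; w1·w1 = 3·3 + (-5)·(-5) + 6·6 = 70
λ ≈ 793/70 = 11.329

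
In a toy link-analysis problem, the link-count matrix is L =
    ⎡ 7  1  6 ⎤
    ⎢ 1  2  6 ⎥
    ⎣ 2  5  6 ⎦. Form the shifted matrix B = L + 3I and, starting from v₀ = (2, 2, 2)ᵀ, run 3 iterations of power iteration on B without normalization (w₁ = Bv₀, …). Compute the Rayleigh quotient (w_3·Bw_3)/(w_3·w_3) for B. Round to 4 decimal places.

μ ≈ 15.2580

B = L + 3I has rows (10, 1, 6); (1, 5, 6); (2, 5, 9)
w1 = Bv₀ = (34, 24, 32)
w2 = Bw1 = (556, 346, 476)
w3 = Bw2 = (8762, 5142, 7126)
Bw3 = (135518, 77228, 107368)
w3·Bw3 = 2349619460; w3·w3 = 153992684; μ ≈ 2349619460/153992684 = 15.2580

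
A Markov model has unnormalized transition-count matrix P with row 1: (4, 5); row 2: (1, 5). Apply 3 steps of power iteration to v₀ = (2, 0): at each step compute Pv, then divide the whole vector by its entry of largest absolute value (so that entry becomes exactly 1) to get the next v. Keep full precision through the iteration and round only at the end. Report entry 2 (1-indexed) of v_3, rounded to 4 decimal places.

0.5116

Pv0 = (8.00000, 2.00000); divide by 8.00000 → v1 = (1.00000, 0.25000)
Pv1 = (5.25000, 2.25000); divide by 5.25000 → v2 = (1.00000, 0.42857)
Pv2 = (6.14286, 3.14286); divide by 6.14286 → v3 = (1.00000, 0.51163)
Requested entry of v3: 132/258 = 0.5116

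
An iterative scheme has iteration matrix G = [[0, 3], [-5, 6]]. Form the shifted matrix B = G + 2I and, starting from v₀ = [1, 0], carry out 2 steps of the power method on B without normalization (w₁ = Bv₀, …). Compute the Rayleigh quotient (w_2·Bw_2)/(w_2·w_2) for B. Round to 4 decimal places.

μ ≈ 7.3033

B = G + 2I has rows (2, 3); (-5, 8)
w1 = Bv₀ = (2, -5)
w2 = Bw1 = (-11, -50)
Bw2 = (-172, -345)
w2·Bw2 = 19142; w2·w2 = 2621; μ ≈ 19142/2621 = 7.3033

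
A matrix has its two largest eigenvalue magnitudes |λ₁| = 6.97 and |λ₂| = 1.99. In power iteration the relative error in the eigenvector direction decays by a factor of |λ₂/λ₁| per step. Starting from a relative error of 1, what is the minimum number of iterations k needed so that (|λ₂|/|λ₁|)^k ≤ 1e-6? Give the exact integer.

|λ₂/λ₁| = 1.99/6.97 = 0.28551
Need k ≥ ln(1e-6) / ln(0.28551) = -13.8155 / -1.2535 ≈ 11.022
Smallest integer k satisfying the bound: 12

12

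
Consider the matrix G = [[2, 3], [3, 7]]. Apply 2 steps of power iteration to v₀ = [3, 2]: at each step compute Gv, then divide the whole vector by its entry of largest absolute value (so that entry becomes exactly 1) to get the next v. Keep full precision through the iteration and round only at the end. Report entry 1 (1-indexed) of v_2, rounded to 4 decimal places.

0.4721

Gv0 = (12.00000, 23.00000); divide by 23.00000 → v1 = (0.52174, 1.00000)
Gv1 = (4.04348, 8.56522); divide by 8.56522 → v2 = (0.47208, 1.00000)
Requested entry of v2: 93/197 = 0.4721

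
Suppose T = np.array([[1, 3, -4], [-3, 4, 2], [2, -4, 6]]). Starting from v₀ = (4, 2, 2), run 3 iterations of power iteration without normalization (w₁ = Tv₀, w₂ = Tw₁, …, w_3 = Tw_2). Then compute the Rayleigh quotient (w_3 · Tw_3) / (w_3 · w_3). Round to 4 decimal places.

w1 = Tv₀ = (1·4 + 3·2 + (-4)·2; (-3)·4 + 4·2 + 2·2; 2·4 + (-4)·2 + 6·2) = (2, 0, 12)
w2 = Tw1 = (1·2 + 3·0 + (-4)·12; (-3)·2 + 4·0 + 2·12; 2·2 + (-4)·0 + 6·12) = (-46, 18, 76)
w3 = Tw2 = (-296, 362, 292)
Tw3 = (-378, 2920, -288)
w3·Tw3 = (-296)·(-378) + 362·2920 + 292·(-288) = 1084832; w3·w3 = (-296)·(-296) + 362·362 + 292·292 = 303924
λ ≈ 1084832/303924 = 3.5694

3.5694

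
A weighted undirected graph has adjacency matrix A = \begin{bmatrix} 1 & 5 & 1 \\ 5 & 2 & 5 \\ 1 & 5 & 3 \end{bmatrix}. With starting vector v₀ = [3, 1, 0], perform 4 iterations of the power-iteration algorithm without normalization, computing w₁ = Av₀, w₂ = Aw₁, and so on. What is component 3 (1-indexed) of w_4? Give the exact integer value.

w1 = Av₀ = (1·3 + 5·1 + 1·0; 5·3 + 2·1 + 5·0; 1·3 + 5·1 + 3·0) = (8, 17, 8)
w2 = Aw1 = (1·8 + 5·17 + 1·8; 5·8 + 2·17 + 5·8; 1·8 + 5·17 + 3·8) = (101, 114, 117)
w3 = Aw2 = (788, 1318, 1022)
w4 = Aw3 = (8400, 11686, 10444)
The requested component of w4 is 10444.

10444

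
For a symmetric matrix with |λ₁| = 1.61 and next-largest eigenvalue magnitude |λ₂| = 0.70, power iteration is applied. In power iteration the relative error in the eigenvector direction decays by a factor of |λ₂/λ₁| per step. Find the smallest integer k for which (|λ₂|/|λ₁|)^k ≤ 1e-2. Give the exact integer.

|λ₂/λ₁| = 0.70/1.61 = 0.43478
Need k ≥ ln(1e-2) / ln(0.43478) = -4.6052 / -0.8329 ≈ 5.529
Smallest integer k satisfying the bound: 6

6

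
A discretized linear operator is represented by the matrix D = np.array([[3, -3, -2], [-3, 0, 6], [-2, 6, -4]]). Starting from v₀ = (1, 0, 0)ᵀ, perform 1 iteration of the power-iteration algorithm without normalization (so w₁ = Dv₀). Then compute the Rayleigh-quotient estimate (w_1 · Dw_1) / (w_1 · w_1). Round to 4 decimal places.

7.3182

w1 = Dv₀ = (3·1 + (-3)·0 + (-2)·0; (-3)·1 + 0·0 + 6·0; (-2)·1 + 6·0 + (-4)·0) = (3, -3, -2)
Dw1 = (22, -21, -16)
w1·Dw1 = 3·22 + (-3)·(-21) + (-2)·(-16) = 161; w1·w1 = 3·3 + (-3)·(-3) + (-2)·(-2) = 22
λ ≈ 161/22 = 7.3182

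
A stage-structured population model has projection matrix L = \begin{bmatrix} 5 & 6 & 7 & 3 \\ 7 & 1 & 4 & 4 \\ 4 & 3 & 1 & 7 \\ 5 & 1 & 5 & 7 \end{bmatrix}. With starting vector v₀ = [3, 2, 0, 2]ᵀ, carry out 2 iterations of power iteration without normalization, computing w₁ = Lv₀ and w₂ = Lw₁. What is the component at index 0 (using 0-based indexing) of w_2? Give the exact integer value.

w1 = Lv₀ = (33, 31, 32, 31)
w2 = Lw1 = (668, 514, 474, 573)
The requested component of w2 is 668.

668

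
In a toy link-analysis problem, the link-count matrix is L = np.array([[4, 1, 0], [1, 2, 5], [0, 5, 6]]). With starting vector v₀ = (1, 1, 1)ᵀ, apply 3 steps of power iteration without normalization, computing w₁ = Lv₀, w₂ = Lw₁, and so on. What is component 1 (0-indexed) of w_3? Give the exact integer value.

w1 = Lv₀ = (5, 8, 11)
w2 = Lw1 = (28, 76, 106)
w3 = Lw2 = (188, 710, 1016)
The requested component of w3 is 710.

710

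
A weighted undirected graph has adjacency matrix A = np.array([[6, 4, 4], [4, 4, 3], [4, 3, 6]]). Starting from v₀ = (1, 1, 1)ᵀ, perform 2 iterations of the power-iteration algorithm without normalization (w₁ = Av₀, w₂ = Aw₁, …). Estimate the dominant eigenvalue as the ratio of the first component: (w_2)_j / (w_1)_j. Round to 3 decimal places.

w1 = Av₀ = (6·1 + 4·1 + 4·1; 4·1 + 4·1 + 3·1; 4·1 + 3·1 + 6·1) = (14, 11, 13)
w2 = Aw1 = (6·14 + 4·11 + 4·13; 4·14 + 4·11 + 3·13; 4·14 + 3·11 + 6·13) = (180, 139, 167)
Ratio at component: 180 / 14 = 12.857

12.857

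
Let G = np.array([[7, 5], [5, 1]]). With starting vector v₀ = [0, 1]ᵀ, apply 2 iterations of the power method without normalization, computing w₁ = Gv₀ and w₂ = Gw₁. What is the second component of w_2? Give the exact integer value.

26

w1 = Gv₀ = (7·0 + 5·1; 5·0 + 1·1) = (5, 1)
w2 = Gw1 = (7·5 + 5·1; 5·5 + 1·1) = (40, 26)
The requested component of w2 is 26.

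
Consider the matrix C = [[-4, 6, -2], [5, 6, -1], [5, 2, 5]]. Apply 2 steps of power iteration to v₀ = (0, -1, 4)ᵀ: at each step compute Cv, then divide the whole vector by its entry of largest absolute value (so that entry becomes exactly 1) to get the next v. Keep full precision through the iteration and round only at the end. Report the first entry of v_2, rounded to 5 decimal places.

0.27027

Cv0 = (-14.000000, -10.000000, 18.000000); divide by 18.000000 → v1 = (-0.777778, -0.555556, 1.000000)
Cv1 = (-2.222222, -8.222222, 0.000000); divide by -8.222222 → v2 = (0.270270, 1.000000, 0.000000)
Requested entry of v2: -40/-148 = 0.27027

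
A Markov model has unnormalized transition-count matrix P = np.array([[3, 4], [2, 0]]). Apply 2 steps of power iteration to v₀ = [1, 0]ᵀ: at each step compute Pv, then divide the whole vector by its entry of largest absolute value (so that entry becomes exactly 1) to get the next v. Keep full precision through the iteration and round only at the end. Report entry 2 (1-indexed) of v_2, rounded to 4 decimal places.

Pv0 = (3.00000, 2.00000); divide by 3.00000 → v1 = (1.00000, 0.66667)
Pv1 = (5.66667, 2.00000); divide by 5.66667 → v2 = (1.00000, 0.35294)
Requested entry of v2: 6/17 = 0.3529

0.3529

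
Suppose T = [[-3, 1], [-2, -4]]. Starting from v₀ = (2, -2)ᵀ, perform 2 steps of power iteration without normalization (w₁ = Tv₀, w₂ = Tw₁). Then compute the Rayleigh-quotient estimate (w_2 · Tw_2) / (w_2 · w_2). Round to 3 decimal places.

w1 = Tv₀ = (-8, 4)
w2 = Tw1 = (28, 0)
Tw2 = (-84, -56)
w2·Tw2 = 28·(-84) + 0·(-56) = -2352; w2·w2 = 28·28 + 0·0 = 784
λ ≈ -2352/784 = -3.000

-3.000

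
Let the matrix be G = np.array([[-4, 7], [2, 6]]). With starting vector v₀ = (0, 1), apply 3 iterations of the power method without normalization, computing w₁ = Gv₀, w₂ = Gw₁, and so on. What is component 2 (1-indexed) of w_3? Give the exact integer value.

328

w1 = Gv₀ = ((-4)·0 + 7·1; 2·0 + 6·1) = (7, 6)
w2 = Gw1 = ((-4)·7 + 7·6; 2·7 + 6·6) = (14, 50)
w3 = Gw2 = (294, 328)
The requested component of w3 is 328.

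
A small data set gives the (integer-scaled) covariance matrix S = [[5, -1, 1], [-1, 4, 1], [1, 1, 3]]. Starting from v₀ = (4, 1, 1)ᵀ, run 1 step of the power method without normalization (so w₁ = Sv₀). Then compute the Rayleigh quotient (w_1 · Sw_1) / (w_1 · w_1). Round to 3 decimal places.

5.359

w1 = Sv₀ = (5·4 + (-1)·1 + 1·1; (-1)·4 + 4·1 + 1·1; 1·4 + 1·1 + 3·1) = (20, 1, 8)
Sw1 = (107, -8, 45)
w1·Sw1 = 20·107 + 1·(-8) + 8·45 = 2492; w1·w1 = 20·20 + 1·1 + 8·8 = 465
λ ≈ 2492/465 = 5.359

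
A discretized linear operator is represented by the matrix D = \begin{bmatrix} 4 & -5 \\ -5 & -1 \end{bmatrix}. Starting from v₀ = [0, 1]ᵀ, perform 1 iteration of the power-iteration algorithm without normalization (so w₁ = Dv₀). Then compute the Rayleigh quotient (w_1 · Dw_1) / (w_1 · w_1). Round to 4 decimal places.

w1 = Dv₀ = (4·0 + (-5)·1; (-5)·0 + (-1)·1) = (-5, -1)
Dw1 = (-15, 26)
w1·Dw1 = (-5)·(-15) + (-1)·26 = 49; w1·w1 = (-5)·(-5) + (-1)·(-1) = 26
λ ≈ 49/26 = 1.8846

λ ≈ 1.8846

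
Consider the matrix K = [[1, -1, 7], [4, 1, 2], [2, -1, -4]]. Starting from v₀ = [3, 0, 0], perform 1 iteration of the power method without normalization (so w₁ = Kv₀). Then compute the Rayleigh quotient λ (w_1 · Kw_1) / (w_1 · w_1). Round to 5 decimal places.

w1 = Kv₀ = (1·3 + (-1)·0 + 7·0; 4·3 + 1·0 + 2·0; 2·3 + (-1)·0 + (-4)·0) = (3, 12, 6)
Kw1 = (33, 36, -30)
w1·Kw1 = 3·33 + 12·36 + 6·(-30) = 351; w1·w1 = 3·3 + 12·12 + 6·6 = 189
λ ≈ 351/189 = 1.85714

λ ≈ 1.85714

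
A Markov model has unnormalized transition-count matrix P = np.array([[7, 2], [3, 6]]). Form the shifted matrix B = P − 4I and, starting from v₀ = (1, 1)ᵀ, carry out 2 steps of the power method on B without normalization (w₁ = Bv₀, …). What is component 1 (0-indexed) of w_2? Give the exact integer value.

B = P − 4I has rows (3, 2); (3, 2)
w1 = Bv₀ = (5, 5)
w2 = Bw1 = (25, 25)
Requested component of w2: 25

25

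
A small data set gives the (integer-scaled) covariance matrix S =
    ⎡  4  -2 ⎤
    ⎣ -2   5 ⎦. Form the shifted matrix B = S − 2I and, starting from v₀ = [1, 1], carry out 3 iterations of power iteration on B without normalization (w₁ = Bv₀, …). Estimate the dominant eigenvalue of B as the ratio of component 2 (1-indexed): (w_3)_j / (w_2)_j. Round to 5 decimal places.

B = S − 2I has rows (2, -2); (-2, 3)
w1 = Bv₀ = (0, 1)
w2 = Bw1 = (-2, 3)
w3 = Bw2 = (-10, 13)
Ratio: 13/3 = 4.33333

μ ≈ 4.33333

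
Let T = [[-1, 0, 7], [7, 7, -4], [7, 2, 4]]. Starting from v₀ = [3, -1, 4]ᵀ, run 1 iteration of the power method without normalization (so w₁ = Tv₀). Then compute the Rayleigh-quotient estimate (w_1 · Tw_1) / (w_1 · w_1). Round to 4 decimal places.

w1 = Tv₀ = ((-1)·3 + 0·(-1) + 7·4; 7·3 + 7·(-1) + (-4)·4; 7·3 + 2·(-1) + 4·4) = (25, -2, 35)
Tw1 = (220, 21, 311)
w1·Tw1 = 25·220 + (-2)·21 + 35·311 = 16343; w1·w1 = 25·25 + (-2)·(-2) + 35·35 = 1854
λ ≈ 16343/1854 = 8.8150

8.8150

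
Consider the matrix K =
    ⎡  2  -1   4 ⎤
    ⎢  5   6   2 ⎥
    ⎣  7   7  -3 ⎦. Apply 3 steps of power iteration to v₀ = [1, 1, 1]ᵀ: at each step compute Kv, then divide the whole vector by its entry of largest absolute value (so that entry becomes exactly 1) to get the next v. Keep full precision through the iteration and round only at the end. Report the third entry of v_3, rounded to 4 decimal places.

Kv0 = (5.00000, 13.00000, 11.00000); divide by 13.00000 → v1 = (0.38462, 1.00000, 0.84615)
Kv1 = (3.15385, 9.61538, 7.15385); divide by 9.61538 → v2 = (0.32800, 1.00000, 0.74400)
Kv2 = (2.63200, 9.12800, 7.06400); divide by 9.12800 → v3 = (0.28834, 1.00000, 0.77388)
Requested entry of v3: 883/1141 = 0.7739

0.7739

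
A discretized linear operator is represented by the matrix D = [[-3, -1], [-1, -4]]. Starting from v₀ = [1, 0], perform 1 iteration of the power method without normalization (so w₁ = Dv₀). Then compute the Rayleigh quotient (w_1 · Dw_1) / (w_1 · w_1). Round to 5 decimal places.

-3.70000

w1 = Dv₀ = (-3, -1)
Dw1 = (10, 7)
w1·Dw1 = (-3)·10 + (-1)·7 = -37; w1·w1 = (-3)·(-3) + (-1)·(-1) = 10
λ ≈ -37/10 = -3.70000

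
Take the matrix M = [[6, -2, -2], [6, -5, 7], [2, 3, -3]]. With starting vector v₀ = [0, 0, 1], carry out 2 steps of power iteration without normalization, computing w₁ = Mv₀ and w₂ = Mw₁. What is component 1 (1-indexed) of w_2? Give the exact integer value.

-20

w1 = Mv₀ = (-2, 7, -3)
w2 = Mw1 = (-20, -68, 26)
The requested component of w2 is -20.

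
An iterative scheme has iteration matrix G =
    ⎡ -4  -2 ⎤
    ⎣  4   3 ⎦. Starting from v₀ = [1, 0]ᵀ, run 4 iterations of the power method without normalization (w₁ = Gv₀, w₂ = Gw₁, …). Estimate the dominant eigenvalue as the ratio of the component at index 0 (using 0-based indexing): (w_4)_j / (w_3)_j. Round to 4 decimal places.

w1 = Gv₀ = (-4, 4)
w2 = Gw1 = (8, -4)
w3 = Gw2 = (-24, 20)
w4 = Gw3 = (56, -36)
Ratio at component: 56 / -24 = -2.3333

-2.3333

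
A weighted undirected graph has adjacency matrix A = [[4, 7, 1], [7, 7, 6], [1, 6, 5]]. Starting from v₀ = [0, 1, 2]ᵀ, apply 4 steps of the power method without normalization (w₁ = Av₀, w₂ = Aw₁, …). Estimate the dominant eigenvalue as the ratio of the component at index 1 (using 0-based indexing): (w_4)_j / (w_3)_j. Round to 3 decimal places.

15.475

w1 = Av₀ = (9, 19, 16)
w2 = Aw1 = (185, 292, 203)
w3 = Aw2 = (2987, 4557, 2952)
w4 = Aw3 = (46799, 70520, 45089)
Ratio at component: 70520 / 4557 = 15.475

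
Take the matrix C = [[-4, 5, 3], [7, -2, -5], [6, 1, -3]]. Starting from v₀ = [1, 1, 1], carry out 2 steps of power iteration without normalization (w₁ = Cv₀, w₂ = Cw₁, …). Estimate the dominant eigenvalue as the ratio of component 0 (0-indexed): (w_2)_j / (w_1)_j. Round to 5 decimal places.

w1 = Cv₀ = ((-4)·1 + 5·1 + 3·1; 7·1 + (-2)·1 + (-5)·1; 6·1 + 1·1 + (-3)·1) = (4, 0, 4)
w2 = Cw1 = ((-4)·4 + 5·0 + 3·4; 7·4 + (-2)·0 + (-5)·4; 6·4 + 1·0 + (-3)·4) = (-4, 8, 12)
Ratio at component: -4 / 4 = -1.00000

-1.00000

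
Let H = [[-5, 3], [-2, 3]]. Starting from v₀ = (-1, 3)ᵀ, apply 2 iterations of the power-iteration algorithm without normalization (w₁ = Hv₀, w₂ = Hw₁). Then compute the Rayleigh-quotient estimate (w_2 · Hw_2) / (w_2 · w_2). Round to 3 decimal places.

w1 = Hv₀ = (14, 11)
w2 = Hw1 = (-37, 5)
Hw2 = (200, 89)
w2·Hw2 = (-37)·200 + 5·89 = -6955; w2·w2 = (-37)·(-37) + 5·5 = 1394
λ ≈ -6955/1394 = -4.989

-4.989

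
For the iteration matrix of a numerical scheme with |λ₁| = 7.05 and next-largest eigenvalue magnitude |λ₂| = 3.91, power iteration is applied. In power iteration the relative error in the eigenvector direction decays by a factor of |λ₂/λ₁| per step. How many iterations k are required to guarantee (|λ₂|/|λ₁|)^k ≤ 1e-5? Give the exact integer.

20

|λ₂/λ₁| = 3.91/7.05 = 0.55461
Need k ≥ ln(1e-5) / ln(0.55461) = -11.5129 / -0.5895 ≈ 19.530
Smallest integer k satisfying the bound: 20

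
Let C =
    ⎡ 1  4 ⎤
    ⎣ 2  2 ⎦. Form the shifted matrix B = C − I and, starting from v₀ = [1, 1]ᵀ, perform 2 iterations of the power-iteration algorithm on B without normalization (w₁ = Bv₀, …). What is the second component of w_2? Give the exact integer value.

B = C − I has rows (0, 4); (2, 1)
w1 = Bv₀ = (4, 3)
w2 = Bw1 = (12, 11)
Requested component of w2: 11

11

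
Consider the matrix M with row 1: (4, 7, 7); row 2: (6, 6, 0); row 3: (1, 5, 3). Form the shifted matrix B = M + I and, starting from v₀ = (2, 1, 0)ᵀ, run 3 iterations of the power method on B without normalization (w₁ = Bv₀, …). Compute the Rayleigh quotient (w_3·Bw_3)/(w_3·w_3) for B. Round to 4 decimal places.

B = M + I has rows (5, 7, 7); (6, 7, 0); (1, 5, 4)
w1 = Bv₀ = (5·2 + 7·1 + 7·0; 6·2 + 7·1 + 0·0; 1·2 + 5·1 + 4·0) = (17, 19, 7)
w2 = Bw1 = (5·17 + 7·19 + 7·7; 6·17 + 7·19 + 0·7; 1·17 + 5·19 + 4·7) = (267, 235, 140)
w3 = Bw2 = (3960, 3247, 2002)
Bw3 = (56543, 46489, 28203)
w3·Bw3 = 431322469; w3·w3 = 30232613; μ ≈ 431322469/30232613 = 14.2668

14.2668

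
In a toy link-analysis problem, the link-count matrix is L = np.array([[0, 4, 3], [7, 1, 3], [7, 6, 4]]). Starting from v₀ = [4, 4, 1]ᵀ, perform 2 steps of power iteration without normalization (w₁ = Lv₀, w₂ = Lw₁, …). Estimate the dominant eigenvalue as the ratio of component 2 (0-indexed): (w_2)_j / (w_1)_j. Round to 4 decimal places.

w1 = Lv₀ = (0·4 + 4·4 + 3·1; 7·4 + 1·4 + 3·1; 7·4 + 6·4 + 4·1) = (19, 35, 56)
w2 = Lw1 = (0·19 + 4·35 + 3·56; 7·19 + 1·35 + 3·56; 7·19 + 6·35 + 4·56) = (308, 336, 567)
Ratio at component: 567 / 56 = 10.1250

λ ≈ 10.1250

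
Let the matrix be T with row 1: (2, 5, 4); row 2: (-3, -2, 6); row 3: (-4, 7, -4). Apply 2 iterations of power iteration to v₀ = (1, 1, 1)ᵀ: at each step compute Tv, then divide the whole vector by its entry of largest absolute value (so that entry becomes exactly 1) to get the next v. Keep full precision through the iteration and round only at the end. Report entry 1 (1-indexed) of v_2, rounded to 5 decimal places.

-0.56098

Tv0 = (11.000000, 1.000000, -1.000000); divide by 11.000000 → v1 = (1.000000, 0.090909, -0.090909)
Tv1 = (2.090909, -3.727273, -3.000000); divide by -3.727273 → v2 = (-0.560976, 1.000000, 0.804878)
Requested entry of v2: 23/-41 = -0.56098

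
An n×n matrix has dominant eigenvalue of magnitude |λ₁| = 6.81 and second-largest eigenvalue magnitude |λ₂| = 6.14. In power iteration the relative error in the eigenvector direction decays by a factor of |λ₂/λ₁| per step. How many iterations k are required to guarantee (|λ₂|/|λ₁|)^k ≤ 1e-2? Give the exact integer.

|λ₂/λ₁| = 6.14/6.81 = 0.90162
Need k ≥ ln(1e-2) / ln(0.90162) = -4.6052 / -0.1036 ≈ 44.465
Smallest integer k satisfying the bound: 45

45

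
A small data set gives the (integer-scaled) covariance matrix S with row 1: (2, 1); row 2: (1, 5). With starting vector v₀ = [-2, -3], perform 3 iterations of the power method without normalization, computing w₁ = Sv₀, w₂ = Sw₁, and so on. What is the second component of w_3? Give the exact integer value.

-491

w1 = Sv₀ = (2·(-2) + 1·(-3); 1·(-2) + 5·(-3)) = (-7, -17)
w2 = Sw1 = (2·(-7) + 1·(-17); 1·(-7) + 5·(-17)) = (-31, -92)
w3 = Sw2 = (-154, -491)
The requested component of w3 is -491.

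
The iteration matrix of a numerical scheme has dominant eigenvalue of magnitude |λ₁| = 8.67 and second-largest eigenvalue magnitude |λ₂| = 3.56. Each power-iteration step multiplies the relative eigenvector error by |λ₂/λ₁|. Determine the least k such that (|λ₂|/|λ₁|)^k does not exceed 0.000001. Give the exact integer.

|λ₂/λ₁| = 3.56/8.67 = 0.41061
Need k ≥ ln(0.000001) / ln(0.41061) = -13.8155 / -0.8901 ≈ 15.521
Smallest integer k satisfying the bound: 16

16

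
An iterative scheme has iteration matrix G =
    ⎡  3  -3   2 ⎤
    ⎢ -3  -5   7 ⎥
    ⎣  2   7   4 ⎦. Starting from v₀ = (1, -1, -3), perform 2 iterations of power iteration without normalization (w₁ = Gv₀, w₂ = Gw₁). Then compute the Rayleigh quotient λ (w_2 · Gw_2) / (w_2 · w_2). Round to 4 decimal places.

w1 = Gv₀ = (0, -19, -17)
w2 = Gw1 = (23, -24, -201)
Gw2 = (-261, -1356, -926)
w2·Gw2 = 23·(-261) + (-24)·(-1356) + (-201)·(-926) = 212667; w2·w2 = 23·23 + (-24)·(-24) + (-201)·(-201) = 41506
λ ≈ 212667/41506 = 5.1238

5.1238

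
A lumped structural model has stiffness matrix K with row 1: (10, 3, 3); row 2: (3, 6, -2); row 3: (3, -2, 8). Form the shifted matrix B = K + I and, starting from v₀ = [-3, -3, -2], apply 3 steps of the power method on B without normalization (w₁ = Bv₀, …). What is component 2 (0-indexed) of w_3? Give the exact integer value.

-3968

B = K + I has rows (11, 3, 3); (3, 7, -2); (3, -2, 9)
w1 = Bv₀ = (-48, -26, -21)
w2 = Bw1 = (-669, -284, -281)
w3 = Bw2 = (-9054, -3433, -3968)
Requested component of w3: -3968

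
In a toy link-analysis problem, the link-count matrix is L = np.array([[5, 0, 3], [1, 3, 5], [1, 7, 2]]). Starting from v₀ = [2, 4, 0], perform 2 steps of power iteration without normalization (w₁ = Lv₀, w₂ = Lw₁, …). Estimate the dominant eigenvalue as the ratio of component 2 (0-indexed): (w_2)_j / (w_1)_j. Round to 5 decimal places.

w1 = Lv₀ = (5·2 + 0·4 + 3·0; 1·2 + 3·4 + 5·0; 1·2 + 7·4 + 2·0) = (10, 14, 30)
w2 = Lw1 = (5·10 + 0·14 + 3·30; 1·10 + 3·14 + 5·30; 1·10 + 7·14 + 2·30) = (140, 202, 168)
Ratio at component: 168 / 30 = 5.60000

λ ≈ 5.60000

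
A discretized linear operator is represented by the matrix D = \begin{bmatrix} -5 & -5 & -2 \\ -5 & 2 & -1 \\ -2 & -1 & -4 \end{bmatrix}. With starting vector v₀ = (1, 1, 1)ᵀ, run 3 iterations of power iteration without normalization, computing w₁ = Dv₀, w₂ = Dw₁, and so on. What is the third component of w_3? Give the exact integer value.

w1 = Dv₀ = ((-5)·1 + (-5)·1 + (-2)·1; (-5)·1 + 2·1 + (-1)·1; (-2)·1 + (-1)·1 + (-4)·1) = (-12, -4, -7)
w2 = Dw1 = ((-5)·(-12) + (-5)·(-4) + (-2)·(-7); (-5)·(-12) + 2·(-4) + (-1)·(-7); (-2)·(-12) + (-1)·(-4) + (-4)·(-7)) = (94, 59, 56)
w3 = Dw2 = (-877, -408, -471)
The requested component of w3 is -471.

-471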